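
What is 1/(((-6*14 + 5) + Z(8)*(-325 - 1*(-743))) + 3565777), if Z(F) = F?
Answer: 1/3569042 ≈ 2.8019e-7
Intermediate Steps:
1/(((-6*14 + 5) + Z(8)*(-325 - 1*(-743))) + 3565777) = 1/(((-6*14 + 5) + 8*(-325 - 1*(-743))) + 3565777) = 1/(((-84 + 5) + 8*(-325 + 743)) + 3565777) = 1/((-79 + 8*418) + 3565777) = 1/((-79 + 3344) + 3565777) = 1/(3265 + 3565777) = 1/3569042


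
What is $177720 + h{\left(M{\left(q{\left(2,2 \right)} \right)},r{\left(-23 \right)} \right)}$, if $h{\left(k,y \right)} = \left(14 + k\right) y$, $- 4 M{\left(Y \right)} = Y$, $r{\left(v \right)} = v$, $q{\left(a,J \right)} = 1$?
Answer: $\frac{709615}{4} \approx 1.774 \cdot 10^{5}$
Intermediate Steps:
$M{\left(Y \right)} = - \frac{Y}{4}$
$h{\left(k,y \right)} = y \left(14 + k\right)$
$177720 + h{\left(M{\left(q{\left(2,2 \right)} \right)},r{\left(-23 \right)} \right)} = 177720 - 23 \left(14 - \frac{1}{4}\right) = 177720 - \frac{1265}{4} = \frac{709615}{4}$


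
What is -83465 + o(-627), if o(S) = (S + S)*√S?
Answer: -83465 - 1254*I*√627 ≈ -83465.0 - 31400.0*I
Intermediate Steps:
o(S) = 2*S^(3/2) (o(S) = (2*S)*√S = 2*S^(3/2))
-83465 + o(-627) = -83465 + 2*(-627)^(3/2) = -83465 + 2*(-627*I*√627) = -83465 - 1254*I*√627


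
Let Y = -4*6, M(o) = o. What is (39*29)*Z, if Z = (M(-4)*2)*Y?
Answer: 217152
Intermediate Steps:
Y = -24
Z = 192 (Z = -4*2*(-24) = -8*(-24) = 192)
(39*29)*Z = (39*29)*192 = 1131*192 = 217152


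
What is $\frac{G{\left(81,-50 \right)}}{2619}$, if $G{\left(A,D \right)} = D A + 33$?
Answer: $- \frac{1339}{873} \approx -1.5338$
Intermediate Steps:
$G{\left(A,D \right)} = 33 + A D$ ($G{\left(A,D \right)} = A D + 33 = 33 + A D$)
$\frac{G{\left(81,-50 \right)}}{2619} = \frac{33 + 81 \left(-50\right)}{2619} = \left(33 - 4050\right) \frac{1}{2619} = \left(-4017\right) \frac{1}{2619} = - \frac{1339}{873}$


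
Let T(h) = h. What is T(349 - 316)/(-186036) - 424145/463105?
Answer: -5261434779/5743613452 ≈ -0.91605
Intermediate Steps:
T(349 - 316)/(-186036) - 424145/463105 = (349 - 316)/(-186036) - 424145/463105 = 33*(-1/186036) - 424145*1/463105 = -11/62012 - 84829/92621 = -5261434779/5743613452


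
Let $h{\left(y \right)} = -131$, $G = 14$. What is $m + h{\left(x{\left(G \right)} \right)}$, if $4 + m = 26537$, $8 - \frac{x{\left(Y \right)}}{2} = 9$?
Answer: $26402$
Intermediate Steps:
$x{\left(Y \right)} = -2$ ($x{\left(Y \right)} = 16 - 18 = -2$)
$m = 26533$ ($m = -4 + 26537 = 26533$)
$m + h{\left(x{\left(G \right)} \right)} = 26533 - 131 = 26402$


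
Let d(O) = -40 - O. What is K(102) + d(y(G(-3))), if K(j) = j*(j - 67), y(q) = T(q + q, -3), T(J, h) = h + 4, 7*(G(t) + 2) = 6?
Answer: 3529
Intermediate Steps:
G(t) = -8/7 (G(t) = -2 + (1/7)*6 = -2 + 6/7 = -8/7)
T(J, h) = 4 + h
y(q) = 1 (y(q) = 4 - 3 = 1)
K(j) = j*(-67 + j)
K(102) + d(y(G(-3))) = 102*(-67 + 102) + (-40 - 1*1) = 102*35 + (-40 - 1) = 3570 - 41 = 3529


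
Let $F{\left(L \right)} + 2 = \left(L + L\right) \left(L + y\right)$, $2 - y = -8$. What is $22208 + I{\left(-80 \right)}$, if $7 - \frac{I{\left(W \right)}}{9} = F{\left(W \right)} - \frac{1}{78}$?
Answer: $- \frac{2041283}{26} \approx -78511.0$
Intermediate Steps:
$y = 10$ ($y = 2 - -8 = 2 + 8 = 10$)
$F{\left(L \right)} = -2 + 2 L \left(10 + L\right)$ ($F{\left(L \right)} = -2 + \left(L + L\right) \left(L + 10\right) = -2 + 2 L \left(10 + L\right)$)
$I{\left(W \right)} = \frac{2109}{26} - 180 W - 18 W^{2}$ ($I{\left(W \right)} = 63 - 9 \left(\left(-2 + 2 W^{2} + 20 W\right) - \frac{1}{78}\right) = 63 - 9 \left(- \frac{157}{78} + 2 W^{2} + 20 W\right) = 63 - \left(- \frac{471}{26} + 18 W^{2} + 180 W\right) = \frac{2109}{26} - 180 W - 18 W^{2}$)
$22208 + I{\left(-80 \right)} = 22208 - \left(- \frac{376509}{26} + 115200\right) = 22208 + \left(\frac{2109}{26} + 14400 - 115200\right) = 22208 - \frac{2618691}{26} = - \frac{2041283}{26}$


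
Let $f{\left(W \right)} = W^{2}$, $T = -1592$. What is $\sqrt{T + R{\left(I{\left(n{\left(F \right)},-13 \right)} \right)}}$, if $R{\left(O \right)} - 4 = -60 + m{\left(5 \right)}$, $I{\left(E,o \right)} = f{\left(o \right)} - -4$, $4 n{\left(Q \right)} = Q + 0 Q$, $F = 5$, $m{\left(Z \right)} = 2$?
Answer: $i \sqrt{1646} \approx 40.571 i$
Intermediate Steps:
$n{\left(Q \right)} = \frac{Q}{4}$ ($n{\left(Q \right)} = \frac{Q + 0 Q}{4} = \frac{Q + 0}{4} = \frac{Q}{4}$)
$I{\left(E,o \right)} = 4 + o^{2}$ ($I{\left(E,o \right)} = o^{2} - -4 = o^{2} + 4 = 4 + o^{2}$)
$R{\left(O \right)} = -54$ ($R{\left(O \right)} = 4 + \left(-60 + 2\right) = 4 - 58 = -54$)
$\sqrt{T + R{\left(I{\left(n{\left(F \right)},-13 \right)} \right)}} = \sqrt{-1592 - 54} = \sqrt{-1646} = i \sqrt{1646}$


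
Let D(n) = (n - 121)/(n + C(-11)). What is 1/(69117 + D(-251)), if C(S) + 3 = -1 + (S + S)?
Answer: 277/19145781 ≈ 1.4468e-5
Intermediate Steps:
C(S) = -4 + 2*S (C(S) = -3 + (-1 + (S + S)) = -3 + (-1 + 2*S) = -4 + 2*S)
D(n) = (-121 + n)/(-26 + n) (D(n) = (n - 121)/(n + (-4 + 2*(-11))) = (-121 + n)/(n + (-4 - 22)) = (-121 + n)/(n - 26) = (-121 + n)/(-26 + n))
1/(69117 + D(-251)) = 1/(69117 + (-121 - 251)/(-26 - 251)) = 1/(69117 - 372/(-277)) = 1/(69117 - 1/277*(-372)) = 1/(69117 + 372/277) = 1/(19145781/277) = 277/19145781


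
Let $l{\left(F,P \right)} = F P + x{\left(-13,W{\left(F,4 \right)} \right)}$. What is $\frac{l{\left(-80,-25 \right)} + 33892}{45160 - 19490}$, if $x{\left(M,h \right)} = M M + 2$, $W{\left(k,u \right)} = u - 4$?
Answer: $\frac{36063}{25670} \approx 1.4049$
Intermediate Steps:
$W{\left(k,u \right)} = -4 + u$ ($W{\left(k,u \right)} = u - 4 = -4 + u$)
$x{\left(M,h \right)} = 2 + M^{2}$ ($x{\left(M,h \right)} = M^{2} + 2 = 2 + M^{2}$)
$l{\left(F,P \right)} = 171 + F P$ ($l{\left(F,P \right)} = F P + \left(2 + \left(-13\right)^{2}\right) = F P + \left(2 + 169\right) = F P + 171 = 171 + F P$)
$\frac{l{\left(-80,-25 \right)} + 33892}{45160 - 19490} = \frac{\left(171 - -2000\right) + 33892}{45160 - 19490} = \frac{\left(171 + 2000\right) + 33892}{25670} = \left(2171 + 33892\right) \frac{1}{25670} = 36063 \cdot \frac{1}{25670} = \frac{36063}{25670}$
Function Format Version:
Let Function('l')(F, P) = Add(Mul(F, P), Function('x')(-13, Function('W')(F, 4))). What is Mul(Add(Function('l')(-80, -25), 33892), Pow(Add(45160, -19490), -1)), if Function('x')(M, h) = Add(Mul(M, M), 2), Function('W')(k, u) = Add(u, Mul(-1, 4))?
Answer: Rational(36063, 25670) ≈ 1.4049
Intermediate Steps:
Function('W')(k, u) = Add(-4, u) (Function('W')(k, u) = Add(u, -4) = Add(-4, u))
Function('x')(M, h) = Add(2, Pow(M, 2)) (Function('x')(M, h) = Add(Pow(M, 2), 2) = Add(2, Pow(M, 2)))
Function('l')(F, P) = Add(171, Mul(F, P)) (Function('l')(F, P) = Add(Mul(F, P), Add(2, Pow(-13, 2))) = Add(Mul(F, P), Add(2, 169)) = Add(Mul(F, P), 171) = Add(171, Mul(F, P)))
Mul(Add(Function('l')(-80, -25), 33892), Pow(Add(45160, -19490), -1)) = Mul(Add(Add(171, Mul(-80, -25)), 33892), Pow(Add(45160, -19490), -1)) = Mul(Add(Add(171, 2000), 33892), Pow(25670, -1)) = Mul(Add(2171, 33892), Rational(1, 25670)) = Mul(36063, Rational(1, 25670)) = Rational(36063, 25670)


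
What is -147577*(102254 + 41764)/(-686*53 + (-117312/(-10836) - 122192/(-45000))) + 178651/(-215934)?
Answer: 971303388559505097353/1660956534833973 ≈ 5.8479e+5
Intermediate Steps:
-147577*(102254 + 41764)/(-686*53 + (-117312/(-10836) - 122192/(-45000))) + 178651/(-215934) = -147577*144018/(-36358 + (-117312*(-1/10836) - 122192*(-1/45000))) + 178651*(-1/215934) = -147577*144018/(-36358 + (9776/903 + 15274/5625)) - 178651/215934 = -147577*144018/(-36358 + 22927474/1693125) - 178651/215934 = -147577/((-61535711276/1693125*1/144018)) - 178651/215934 = -147577/(-30767855638/121920238125) - 178651/215934 = -147577*(-121920238125/30767855638) - 178651/215934 = 17992622981773125/30767855638 - 178651/215934 = 971303388559505097353/1660956534833973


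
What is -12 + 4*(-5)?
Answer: -32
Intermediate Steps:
-12 + 4*(-5) = -12 - 20 = -32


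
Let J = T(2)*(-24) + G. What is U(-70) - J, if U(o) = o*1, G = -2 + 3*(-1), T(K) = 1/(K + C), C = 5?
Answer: -431/7 ≈ -61.571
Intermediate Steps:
T(K) = 1/(5 + K) (T(K) = 1/(K + 5) = 1/(5 + K))
G = -5 (G = -2 - 3 = -5)
U(o) = o
J = -59/7 (J = -24/(5 + 2) - 5 = -24/7 - 5 = -59/7 ≈ -8.4286)
U(-70) - J = -70 - 1*(-59/7) = -70 + 59/7 = -431/7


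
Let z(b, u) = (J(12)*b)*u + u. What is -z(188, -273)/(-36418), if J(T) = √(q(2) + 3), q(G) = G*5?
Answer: -273/36418 - 25662*√13/18209 ≈ -5.0888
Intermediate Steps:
q(G) = 5*G
J(T) = √13 (J(T) = √(5*2 + 3) = √(10 + 3) = √13)
z(b, u) = u + b*u*√13 (z(b, u) = (√13*b)*u + u = (b*√13)*u + u = b*u*√13 + u = u + b*u*√13)
-z(188, -273)/(-36418) = -(-273*(1 + 188*√13))/(-36418) = -(-273 - 51324*√13)*(-1)/36418 = -(273/36418 + 25662*√13/18209) = -273/36418 - 25662*√13/18209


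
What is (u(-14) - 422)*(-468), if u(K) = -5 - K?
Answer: 193284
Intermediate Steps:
(u(-14) - 422)*(-468) = ((-5 - 1*(-14)) - 422)*(-468) = ((-5 + 14) - 422)*(-468) = (9 - 422)*(-468) = -413*(-468) = 193284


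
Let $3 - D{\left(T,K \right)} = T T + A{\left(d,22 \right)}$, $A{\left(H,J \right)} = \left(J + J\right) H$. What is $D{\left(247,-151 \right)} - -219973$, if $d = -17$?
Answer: $159715$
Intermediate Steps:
$A{\left(H,J \right)} = 2 H J$ ($A{\left(H,J \right)} = 2 J H = 2 H J$)
$D{\left(T,K \right)} = 751 - T^{2}$ ($D{\left(T,K \right)} = 3 - \left(T T + 2 \left(-17\right) 22\right) = 3 - \left(T^{2} - 748\right) = 3 - \left(-748 + T^{2}\right) = 751 - T^{2}$)
$D{\left(247,-151 \right)} - -219973 = \left(751 - 247^{2}\right) - -219973 = \left(751 - 61009\right) + 219973 = -60258 + 219973 = 159715$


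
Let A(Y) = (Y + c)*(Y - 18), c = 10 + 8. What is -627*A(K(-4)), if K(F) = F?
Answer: 193116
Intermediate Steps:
c = 18
A(Y) = (-18 + Y)*(18 + Y) (A(Y) = (Y + 18)*(Y - 18) = (18 + Y)*(-18 + Y) = (-18 + Y)*(18 + Y))
-627*A(K(-4)) = -627*(-324 + (-4)²) = -627*(-324 + 16) = -627*(-308) = 193116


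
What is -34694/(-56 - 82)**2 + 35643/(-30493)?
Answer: -868354717/290354346 ≈ -2.9907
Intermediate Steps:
-34694/(-56 - 82)**2 + 35643/(-30493) = -34694/((-138)**2) + 35643*(-1/30493) = -34694/19044 - 35643/30493 = -34694*1/19044 - 35643/30493 = -17347/9522 - 35643/30493 = -868354717/290354346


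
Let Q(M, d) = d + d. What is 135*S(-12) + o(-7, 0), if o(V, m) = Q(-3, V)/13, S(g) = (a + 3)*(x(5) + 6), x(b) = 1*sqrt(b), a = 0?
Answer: 31576/13 + 405*sqrt(5) ≈ 3334.5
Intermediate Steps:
Q(M, d) = 2*d
x(b) = sqrt(b)
S(g) = 18 + 3*sqrt(5) (S(g) = (0 + 3)*(sqrt(5) + 6) = 3*(6 + sqrt(5)) = 18 + 3*sqrt(5))
o(V, m) = 2*V/13 (o(V, m) = (2*V)/13 = (2*V)*(1/13) = 2*V/13)
135*S(-12) + o(-7, 0) = 135*(18 + 3*sqrt(5)) + (2/13)*(-7) = (2430 + 405*sqrt(5)) - 14/13 = 31576/13 + 405*sqrt(5)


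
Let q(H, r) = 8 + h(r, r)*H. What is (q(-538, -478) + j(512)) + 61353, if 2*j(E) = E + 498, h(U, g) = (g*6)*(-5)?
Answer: -7653054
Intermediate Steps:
h(U, g) = -30*g (h(U, g) = (6*g)*(-5) = -30*g)
q(H, r) = 8 - 30*H*r (q(H, r) = 8 + (-30*r)*H = 8 - 30*H*r)
j(E) = 249 + E/2 (j(E) = (E + 498)/2 = (498 + E)/2 = 249 + E/2)
(q(-538, -478) + j(512)) + 61353 = ((8 - 30*(-538)*(-478)) + (249 + (½)*512)) + 61353 = ((8 - 7714920) + (249 + 256)) + 61353 = (-7714912 + 505) + 61353 = -7714407 + 61353 = -7653054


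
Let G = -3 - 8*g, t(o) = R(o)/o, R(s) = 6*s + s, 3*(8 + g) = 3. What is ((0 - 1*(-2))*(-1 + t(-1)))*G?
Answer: 636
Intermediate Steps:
g = -7 (g = -8 + (⅓)*3 = -8 + 1 = -7)
R(s) = 7*s
t(o) = 7 (t(o) = (7*o)/o = 7)
G = 53 (G = -3 - 8*(-7) = -3 + 56 = 53)
((0 - 1*(-2))*(-1 + t(-1)))*G = ((0 - 1*(-2))*(-1 + 7))*53 = ((0 + 2)*6)*53 = (2*6)*53 = 12*53 = 636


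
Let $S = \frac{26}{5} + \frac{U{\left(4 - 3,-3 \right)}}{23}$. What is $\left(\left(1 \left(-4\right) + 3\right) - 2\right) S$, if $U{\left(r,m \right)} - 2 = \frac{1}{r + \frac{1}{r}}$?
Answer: $- \frac{3663}{230} \approx -15.926$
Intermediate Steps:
$U{\left(r,m \right)} = 2 + \frac{1}{r + \frac{1}{r}}$
$S = \frac{1221}{230}$ ($S = \frac{26}{5} + \frac{\frac{1}{1 + \left(4 - 3\right)^{2}} \left(2 + \left(4 - 3\right) + 2 \left(4 - 3\right)^{2}\right)}{23} = 26 \cdot \frac{1}{5} + \frac{2 + 1 + 2 \cdot 1^{2}}{1 + 1^{2}} \cdot \frac{1}{23} = \frac{26}{5} + \frac{2 + 1 + 2 \cdot 1}{1 + 1} \cdot \frac{1}{23} = \frac{26}{5} + \frac{2 + 1 + 2}{2} \cdot \frac{1}{23} = \frac{26}{5} + \frac{1}{2} \cdot 5 \cdot \frac{1}{23} = \frac{26}{5} + \frac{5}{2} \cdot \frac{1}{23} = \frac{26}{5} + \frac{5}{46} = \frac{1221}{230} \approx 5.3087$)
$\left(\left(1 \left(-4\right) + 3\right) - 2\right) S = \left(\left(1 \left(-4\right) + 3\right) - 2\right) \frac{1221}{230} = \left(\left(-4 + 3\right) - 2\right) \frac{1221}{230} = \left(-1 - 2\right) \frac{1221}{230} = \left(-3\right) \frac{1221}{230} = - \frac{3663}{230}$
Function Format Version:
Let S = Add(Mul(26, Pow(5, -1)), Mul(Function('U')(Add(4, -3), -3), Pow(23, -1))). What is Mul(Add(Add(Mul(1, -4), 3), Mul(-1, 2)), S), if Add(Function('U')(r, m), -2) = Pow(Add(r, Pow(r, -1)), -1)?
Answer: Rational(-3663, 230) ≈ -15.926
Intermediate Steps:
Function('U')(r, m) = Add(2, Pow(Add(r, Pow(r, -1)), -1))
S = Rational(1221, 230) (S = Add(Mul(26, Pow(5, -1)), Mul(Mul(Pow(Add(1, Pow(Add(4, -3), 2)), -1), Add(2, Add(4, -3), Mul(2, Pow(Add(4, -3), 2)))), Pow(23, -1))) = Add(Mul(26, Rational(1, 5)), Mul(Mul(Pow(Add(1, Pow(1, 2)), -1), Add(2, 1, Mul(2, Pow(1, 2)))), Rational(1, 23))) = Add(Rational(26, 5), Mul(Mul(Pow(Add(1, 1), -1), Add(2, 1, Mul(2, 1))), Rational(1, 23))) = Add(Rational(26, 5), Mul(Mul(Pow(2, -1), Add(2, 1, 2)), Rational(1, 23))) = Add(Rational(26, 5), Mul(Mul(Rational(1, 2), 5), Rational(1, 23))) = Add(Rational(26, 5), Mul(Rational(5, 2), Rational(1, 23))) = Add(Rational(26, 5), Rational(5, 46)) = Rational(1221, 230) ≈ 5.3087)
Mul(Add(Add(Mul(1, -4), 3), Mul(-1, 2)), S) = Mul(Add(Add(Mul(1, -4), 3), Mul(-1, 2)), Rational(1221, 230)) = Mul(Add(Add(-4, 3), -2), Rational(1221, 230)) = Mul(Add(-1, -2), Rational(1221, 230)) = Mul(-3, Rational(1221, 230)) = Rational(-3663, 230)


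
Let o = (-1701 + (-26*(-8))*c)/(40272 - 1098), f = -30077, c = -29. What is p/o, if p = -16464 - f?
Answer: -533275662/7733 ≈ -68961.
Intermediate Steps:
p = 13613 (p = -16464 - 1*(-30077) = -16464 + 30077 = 13613)
o = -7733/39174 (o = (-1701 - 26*(-8)*(-29))/(40272 - 1098) = (-1701 + 208*(-29))/39174 = (-1701 - 6032)*(1/39174) = -7733*1/39174 = -7733/39174 ≈ -0.19740)
p/o = 13613/(-7733/39174) = 13613*(-39174/7733) = -533275662/7733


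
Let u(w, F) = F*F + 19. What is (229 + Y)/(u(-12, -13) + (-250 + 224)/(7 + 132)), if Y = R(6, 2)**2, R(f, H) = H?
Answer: 32387/26106 ≈ 1.2406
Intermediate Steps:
u(w, F) = 19 + F**2 (u(w, F) = F**2 + 19 = 19 + F**2)
Y = 4 (Y = 2**2 = 4)
(229 + Y)/(u(-12, -13) + (-250 + 224)/(7 + 132)) = (229 + 4)/((19 + (-13)**2) + (-250 + 224)/(7 + 132)) = 233/((19 + 169) - 26/139) = 233/(188 - 26*1/139) = 233/(188 - 26/139) = 233/(26106/139) = 233*(139/26106) = 32387/26106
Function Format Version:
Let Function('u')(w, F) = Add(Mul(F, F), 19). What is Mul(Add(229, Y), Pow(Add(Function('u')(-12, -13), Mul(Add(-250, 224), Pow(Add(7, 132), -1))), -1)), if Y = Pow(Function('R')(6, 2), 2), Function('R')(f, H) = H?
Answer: Rational(32387, 26106) ≈ 1.2406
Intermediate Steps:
Function('u')(w, F) = Add(19, Pow(F, 2)) (Function('u')(w, F) = Add(Pow(F, 2), 19) = Add(19, Pow(F, 2)))
Y = 4 (Y = Pow(2, 2) = 4)
Mul(Add(229, Y), Pow(Add(Function('u')(-12, -13), Mul(Add(-250, 224), Pow(Add(7, 132), -1))), -1)) = Mul(Add(229, 4), Pow(Add(Add(19, Pow(-13, 2)), Mul(Add(-250, 224), Pow(Add(7, 132), -1))), -1)) = Mul(233, Pow(Add(Add(19, 169), Mul(-26, Pow(139, -1))), -1)) = Mul(233, Pow(Add(188, Mul(-26, Rational(1, 139))), -1)) = Mul(233, Pow(Add(188, Rational(-26, 139)), -1)) = Mul(233, Pow(Rational(26106, 139), -1)) = Mul(233, Rational(139, 26106)) = Rational(32387, 26106)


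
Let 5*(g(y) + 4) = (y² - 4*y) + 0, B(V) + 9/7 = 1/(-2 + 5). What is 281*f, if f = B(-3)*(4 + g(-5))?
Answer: -16860/7 ≈ -2408.6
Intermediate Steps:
B(V) = -20/21 (B(V) = -9/7 + 1/(-2 + 5) = -9/7 + 1/3 = -9/7 + ⅓ = -20/21)
g(y) = -4 - 4*y/5 + y²/5 (g(y) = -4 + ((y² - 4*y) + 0)/5 = -4 + (y² - 4*y)/5 = -4 + (-4*y/5 + y²/5) = -4 - 4*y/5 + y²/5)
f = -60/7 (f = -20*(4 + (-4 - ⅘*(-5) + (⅕)*(-5)²))/21 = -20*(4 + (-4 + 4 + (⅕)*25))/21 = -20*(4 + (-4 + 4 + 5))/21 = -20*(4 + 5)/21 = -20/21*9 = -60/7 ≈ -8.5714)
281*f = 281*(-60/7) = -16860/7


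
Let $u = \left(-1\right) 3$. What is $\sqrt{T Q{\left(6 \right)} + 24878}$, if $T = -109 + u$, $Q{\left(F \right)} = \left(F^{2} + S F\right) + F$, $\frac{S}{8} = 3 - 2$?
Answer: $7 \sqrt{302} \approx 121.65$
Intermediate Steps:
$u = -3$
$S = 8$ ($S = 8 \left(3 - 2\right) = 8 \cdot 1 = 8$)
$Q{\left(F \right)} = F^{2} + 9 F$ ($Q{\left(F \right)} = \left(F^{2} + 8 F\right) + F = F^{2} + 9 F$)
$T = -112$ ($T = -109 - 3 = -112$)
$\sqrt{T Q{\left(6 \right)} + 24878} = \sqrt{- 112 \cdot 6 \left(9 + 6\right) + 24878} = \sqrt{- 112 \cdot 6 \cdot 15 + 24878} = \sqrt{\left(-112\right) 90 + 24878} = \sqrt{-10080 + 24878} = \sqrt{14798} = 7 \sqrt{302}$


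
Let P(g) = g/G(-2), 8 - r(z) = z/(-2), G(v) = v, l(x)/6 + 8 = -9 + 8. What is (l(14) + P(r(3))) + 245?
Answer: 745/4 ≈ 186.25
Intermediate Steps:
l(x) = -54 (l(x) = -48 + 6*(-9 + 8) = -48 + 6*(-1) = -48 - 6 = -54)
r(z) = 8 + z/2 (r(z) = 8 - z/(-2) = 8 - z*(-1)/2 = 8 - (-1)*z/2 = 8 + z/2)
P(g) = -g/2 (P(g) = g/(-2) = g*(-1/2) = -g/2)
(l(14) + P(r(3))) + 245 = (-54 - (8 + (1/2)*3)/2) + 245 = (-54 - (8 + 3/2)/2) + 245 = (-54 - 1/2*19/2) + 245 = (-54 - 19/4) + 245 = -235/4 + 245 = 745/4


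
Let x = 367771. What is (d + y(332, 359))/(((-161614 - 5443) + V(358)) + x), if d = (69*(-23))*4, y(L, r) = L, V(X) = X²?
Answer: -3008/164439 ≈ -0.018292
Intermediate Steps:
d = -6348 (d = -1587*4 = -6348)
(d + y(332, 359))/(((-161614 - 5443) + V(358)) + x) = (-6348 + 332)/(((-161614 - 5443) + 358²) + 367771) = -6016/((-167057 + 128164) + 367771) = -6016/(-38893 + 367771) = -6016/328878 = -6016*1/328878 = -3008/164439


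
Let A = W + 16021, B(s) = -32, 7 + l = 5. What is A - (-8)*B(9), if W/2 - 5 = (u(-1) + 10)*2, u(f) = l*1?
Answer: 15807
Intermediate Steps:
l = -2 (l = -7 + 5 = -2)
u(f) = -2 (u(f) = -2*1 = -2)
W = 42 (W = 10 + 2*((-2 + 10)*2) = 10 + 2*(8*2) = 10 + 2*16 = 10 + 32 = 42)
A = 16063 (A = 42 + 16021 = 16063)
A - (-8)*B(9) = 16063 - (-8)*(-32) = 16063 - 1*256 = 16063 - 256 = 15807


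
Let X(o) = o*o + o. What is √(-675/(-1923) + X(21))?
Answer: √189971247/641 ≈ 21.502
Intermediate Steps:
X(o) = o + o² (X(o) = o² + o = o + o²)
√(-675/(-1923) + X(21)) = √(-675/(-1923) + 21*(1 + 21)) = √(-675*(-1/1923) + 21*22) = √(225/641 + 462) = √(296367/641) = √189971247/641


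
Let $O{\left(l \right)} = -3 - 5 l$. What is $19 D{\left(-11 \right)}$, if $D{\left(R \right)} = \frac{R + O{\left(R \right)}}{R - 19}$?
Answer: $- \frac{779}{30} \approx -25.967$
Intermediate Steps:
$D{\left(R \right)} = \frac{-3 - 4 R}{-19 + R}$ ($D{\left(R \right)} = \frac{R - \left(3 + 5 R\right)}{R - 19} = \frac{-3 - 4 R}{-19 + R}$)
$19 D{\left(-11 \right)} = 19 \frac{-3 - -44}{-19 - 11} = 19 \frac{-3 + 44}{-30} = 19 \left(\left(- \frac{1}{30}\right) 41\right) = 19 \left(- \frac{41}{30}\right) = - \frac{779}{30}$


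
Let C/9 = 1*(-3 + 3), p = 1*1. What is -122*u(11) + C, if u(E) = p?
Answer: -122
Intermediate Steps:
p = 1
u(E) = 1
C = 0 (C = 9*(1*(-3 + 3)) = 9*(1*0) = 9*0 = 0)
-122*u(11) + C = -122*1 + 0 = -122 + 0 = -122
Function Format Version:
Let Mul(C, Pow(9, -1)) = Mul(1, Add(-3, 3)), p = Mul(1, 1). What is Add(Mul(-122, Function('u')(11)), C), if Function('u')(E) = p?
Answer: -122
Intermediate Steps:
p = 1
Function('u')(E) = 1
C = 0 (C = Mul(9, Mul(1, Add(-3, 3))) = Mul(9, Mul(1, 0)) = Mul(9, 0) = 0)
Add(Mul(-122, Function('u')(11)), C) = Add(Mul(-122, 1), 0) = Add(-122, 0) = -122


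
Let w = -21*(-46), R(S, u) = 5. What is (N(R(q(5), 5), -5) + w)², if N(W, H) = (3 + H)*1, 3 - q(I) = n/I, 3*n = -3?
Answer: 929296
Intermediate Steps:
n = -1 (n = (⅓)*(-3) = -1)
q(I) = 3 + 1/I (q(I) = 3 - (-1)/I = 3 + 1/I)
N(W, H) = 3 + H
w = 966
(N(R(q(5), 5), -5) + w)² = ((3 - 5) + 966)² = (-2 + 966)² = 964² = 929296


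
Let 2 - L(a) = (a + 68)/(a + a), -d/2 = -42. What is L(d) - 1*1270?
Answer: -26647/21 ≈ -1268.9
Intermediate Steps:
d = 84 (d = -2*(-42) = 84)
L(a) = 2 - (68 + a)/(2*a) (L(a) = 2 - (a + 68)/(a + a) = 2 - (68 + a)/(2*a))
L(d) - 1*1270 = (3/2 - 34/84) - 1*1270 = (3/2 - 34*1/84) - 1270 = (3/2 - 17/42) - 1270 = 23/21 - 1270 = -26647/21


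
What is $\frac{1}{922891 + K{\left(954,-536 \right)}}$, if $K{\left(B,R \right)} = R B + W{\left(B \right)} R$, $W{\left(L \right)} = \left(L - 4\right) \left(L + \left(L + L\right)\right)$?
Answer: $- \frac{1}{1456918853} \approx -6.8638 \cdot 10^{-10}$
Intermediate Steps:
$W{\left(L \right)} = 3 L \left(-4 + L\right)$ ($W{\left(L \right)} = \left(-4 + L\right) \left(L + 2 L\right) = \left(-4 + L\right) 3 L = 3 L \left(-4 + L\right)$)
$K{\left(B,R \right)} = B R + 3 B R \left(-4 + B\right)$ ($K{\left(B,R \right)} = R B + 3 B \left(-4 + B\right) R = B R + 3 B R \left(-4 + B\right)$)
$\frac{1}{922891 + K{\left(954,-536 \right)}} = \frac{1}{922891 + 954 \left(-536\right) \left(-11 + 3 \cdot 954\right)} = \frac{1}{922891 + 954 \left(-536\right) \left(-11 + 2862\right)} = \frac{1}{922891 + 954 \left(-536\right) 2851} = \frac{1}{922891 - 1457841744} = \frac{1}{-1456918853} = - \frac{1}{1456918853}$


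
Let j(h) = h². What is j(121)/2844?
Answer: 14641/2844 ≈ 5.1480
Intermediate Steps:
j(121)/2844 = 121²/2844 = 14641*(1/2844) = 14641/2844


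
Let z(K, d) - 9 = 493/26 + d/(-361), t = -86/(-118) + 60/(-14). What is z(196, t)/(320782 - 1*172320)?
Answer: 108428805/575500769116 ≈ 0.00018841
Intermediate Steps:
t = -1469/413 (t = -86*(-1/118) + 60*(-1/14) = 43/59 - 30/7 = -1469/413 ≈ -3.5569)
z(K, d) = 727/26 - d/361 (z(K, d) = 9 + (493/26 + d/(-361)) = 9 + (493*(1/26) + d*(-1/361)) = 9 + (493/26 - d/361) = 727/26 - d/361)
z(196, t)/(320782 - 1*172320) = (727/26 - 1/361*(-1469/413))/(320782 - 1*172320) = (727/26 + 1469/149093)/(320782 - 172320) = (108428805/3876418)/148462 = (108428805/3876418)*(1/148462) = 108428805/575500769116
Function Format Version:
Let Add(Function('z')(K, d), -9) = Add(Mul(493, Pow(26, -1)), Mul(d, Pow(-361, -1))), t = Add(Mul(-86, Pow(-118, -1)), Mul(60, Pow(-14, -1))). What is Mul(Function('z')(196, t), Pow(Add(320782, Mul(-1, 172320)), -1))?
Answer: Rational(108428805, 575500769116) ≈ 0.00018841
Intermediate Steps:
t = Rational(-1469, 413) (t = Add(Mul(-86, Rational(-1, 118)), Mul(60, Rational(-1, 14))) = Add(Rational(43, 59), Rational(-30, 7)) = Rational(-1469, 413) ≈ -3.5569)
Function('z')(K, d) = Add(Rational(727, 26), Mul(Rational(-1, 361), d)) (Function('z')(K, d) = Add(9, Add(Mul(493, Pow(26, -1)), Mul(d, Pow(-361, -1)))) = Add(9, Add(Mul(493, Rational(1, 26)), Mul(d, Rational(-1, 361)))) = Add(9, Add(Rational(493, 26), Mul(Rational(-1, 361), d))) = Add(Rational(727, 26), Mul(Rational(-1, 361), d)))
Mul(Function('z')(196, t), Pow(Add(320782, Mul(-1, 172320)), -1)) = Mul(Add(Rational(727, 26), Mul(Rational(-1, 361), Rational(-1469, 413))), Pow(Add(320782, Mul(-1, 172320)), -1)) = Mul(Add(Rational(727, 26), Rational(1469, 149093)), Pow(Add(320782, -172320), -1)) = Mul(Rational(108428805, 3876418), Pow(148462, -1)) = Mul(Rational(108428805, 3876418), Rational(1, 148462)) = Rational(108428805, 575500769116)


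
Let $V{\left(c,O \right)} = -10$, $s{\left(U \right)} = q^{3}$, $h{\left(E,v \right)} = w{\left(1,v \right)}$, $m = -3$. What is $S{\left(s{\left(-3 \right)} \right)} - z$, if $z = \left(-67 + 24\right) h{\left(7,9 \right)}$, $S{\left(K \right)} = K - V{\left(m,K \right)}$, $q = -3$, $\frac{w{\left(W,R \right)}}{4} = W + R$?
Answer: $1703$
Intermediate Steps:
$w{\left(W,R \right)} = 4 R + 4 W$ ($w{\left(W,R \right)} = 4 \left(W + R\right) = 4 \left(R + W\right) = 4 R + 4 W$)
$h{\left(E,v \right)} = 4 + 4 v$ ($h{\left(E,v \right)} = 4 v + 4 \cdot 1 = 4 v + 4 = 4 + 4 v$)
$s{\left(U \right)} = -27$ ($s{\left(U \right)} = \left(-3\right)^{3} = -27$)
$S{\left(K \right)} = 10 + K$ ($S{\left(K \right)} = K - -10 = K + 10 = 10 + K$)
$z = -1720$ ($z = \left(-67 + 24\right) \left(4 + 4 \cdot 9\right) = - 43 \left(4 + 36\right) = \left(-43\right) 40 = -1720$)
$S{\left(s{\left(-3 \right)} \right)} - z = \left(10 - 27\right) - -1720 = -17 + 1720 = 1703$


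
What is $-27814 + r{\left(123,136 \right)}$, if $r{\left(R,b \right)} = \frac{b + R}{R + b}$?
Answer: $-27813$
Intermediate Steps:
$r{\left(R,b \right)} = 1$ ($r{\left(R,b \right)} = \frac{R + b}{R + b} = 1$)
$-27814 + r{\left(123,136 \right)} = -27814 + 1 = -27813$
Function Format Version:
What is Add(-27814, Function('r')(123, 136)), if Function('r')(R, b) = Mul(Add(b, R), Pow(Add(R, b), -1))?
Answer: -27813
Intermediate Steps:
Function('r')(R, b) = 1 (Function('r')(R, b) = Mul(Add(R, b), Pow(Add(R, b), -1)) = 1)
Add(-27814, Function('r')(123, 136)) = Add(-27814, 1) = -27813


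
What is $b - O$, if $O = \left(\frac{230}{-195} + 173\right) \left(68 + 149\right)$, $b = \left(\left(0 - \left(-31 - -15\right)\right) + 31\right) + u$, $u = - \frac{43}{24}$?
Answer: $- \frac{11618831}{312} \approx -37240.0$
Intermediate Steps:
$u = - \frac{43}{24}$ ($u = \left(-43\right) \frac{1}{24} = - \frac{43}{24} \approx -1.7917$)
$b = \frac{1085}{24}$ ($b = \left(\left(0 - \left(-31 - -15\right)\right) + 31\right) - \frac{43}{24} = \left(\left(0 - \left(-31 + 15\right)\right) + 31\right) - \frac{43}{24} = \left(\left(0 - -16\right) + 31\right) - \frac{43}{24} = \left(\left(0 + 16\right) + 31\right) - \frac{43}{24} = \left(16 + 31\right) - \frac{43}{24} = 47 - \frac{43}{24} = \frac{1085}{24} \approx 45.208$)
$O = \frac{1454117}{39}$ ($O = \left(230 \left(- \frac{1}{195}\right) + 173\right) 217 = \left(- \frac{46}{39} + 173\right) 217 = \frac{6701}{39} \cdot 217 = \frac{1454117}{39} \approx 37285.0$)
$b - O = \frac{1085}{24} - \frac{1454117}{39} = - \frac{11618831}{312}$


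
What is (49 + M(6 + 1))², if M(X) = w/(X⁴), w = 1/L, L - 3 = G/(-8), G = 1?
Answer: 7322084224225/3049579729 ≈ 2401.0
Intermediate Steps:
L = 23/8 (L = 3 + 1/(-8) = 3 + 1*(-⅛) = 3 - ⅛ = 23/8 ≈ 2.8750)
w = 8/23 (w = 1/(23/8) = 8/23 ≈ 0.34783)
M(X) = 8/(23*X⁴) (M(X) = 8/(23*(X⁴)) = 8/(23*X⁴))
(49 + M(6 + 1))² = (49 + 8/(23*(6 + 1)⁴))² = (49 + (8/23)/7⁴)² = (49 + (8/23)*(1/2401))² = (49 + 8/55223)² = (2705935/55223)² = 7322084224225/3049579729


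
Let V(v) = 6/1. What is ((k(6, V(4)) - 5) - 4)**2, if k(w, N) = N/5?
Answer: 1521/25 ≈ 60.840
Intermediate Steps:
V(v) = 6 (V(v) = 6*1 = 6)
k(w, N) = N/5 (k(w, N) = N*(1/5) = N/5)
((k(6, V(4)) - 5) - 4)**2 = (((1/5)*6 - 5) - 4)**2 = ((6/5 - 5) - 4)**2 = (-19/5 - 4)**2 = (-39/5)**2 = 1521/25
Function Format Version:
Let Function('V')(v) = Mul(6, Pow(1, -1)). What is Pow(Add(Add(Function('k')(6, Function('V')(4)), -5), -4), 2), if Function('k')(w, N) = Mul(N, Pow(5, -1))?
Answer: Rational(1521, 25) ≈ 60.840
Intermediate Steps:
Function('V')(v) = 6 (Function('V')(v) = Mul(6, 1) = 6)
Function('k')(w, N) = Mul(Rational(1, 5), N) (Function('k')(w, N) = Mul(N, Rational(1, 5)) = Mul(Rational(1, 5), N))
Pow(Add(Add(Function('k')(6, Function('V')(4)), -5), -4), 2) = Pow(Add(Add(Mul(Rational(1, 5), 6), -5), -4), 2) = Pow(Add(Add(Rational(6, 5), -5), -4), 2) = Pow(Add(Rational(-19, 5), -4), 2) = Pow(Rational(-39, 5), 2) = Rational(1521, 25)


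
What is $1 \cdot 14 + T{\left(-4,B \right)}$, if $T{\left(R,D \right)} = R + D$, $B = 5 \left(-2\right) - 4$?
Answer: $-4$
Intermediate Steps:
$B = -14$ ($B = -10 - 4 = -14$)
$T{\left(R,D \right)} = D + R$
$1 \cdot 14 + T{\left(-4,B \right)} = 1 \cdot 14 - 18 = 14 - 18 = -4$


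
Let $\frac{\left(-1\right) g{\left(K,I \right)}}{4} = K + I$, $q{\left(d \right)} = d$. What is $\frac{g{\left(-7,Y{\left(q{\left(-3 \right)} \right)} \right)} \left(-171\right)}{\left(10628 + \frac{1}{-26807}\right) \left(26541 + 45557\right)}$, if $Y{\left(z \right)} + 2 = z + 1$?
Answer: $- \frac{33615978}{3423510984985} \approx -9.8192 \cdot 10^{-6}$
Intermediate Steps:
$Y{\left(z \right)} = -1 + z$ ($Y{\left(z \right)} = -2 + \left(z + 1\right) = -2 + \left(1 + z\right) = -1 + z$)
$g{\left(K,I \right)} = - 4 I - 4 K$ ($g{\left(K,I \right)} = - 4 \left(K + I\right) = - 4 \left(I + K\right) = - 4 I - 4 K$)
$\frac{g{\left(-7,Y{\left(q{\left(-3 \right)} \right)} \right)} \left(-171\right)}{\left(10628 + \frac{1}{-26807}\right) \left(26541 + 45557\right)} = \frac{\left(- 4 \left(-1 - 3\right) - -28\right) \left(-171\right)}{\left(10628 + \frac{1}{-26807}\right) \left(26541 + 45557\right)} = \frac{\left(\left(-4\right) \left(-4\right) + 28\right) \left(-171\right)}{\left(10628 - \frac{1}{26807}\right) 72098} = \frac{\left(16 + 28\right) \left(-171\right)}{\frac{284904795}{26807} \cdot 72098} = \frac{44 \left(-171\right)}{\frac{20541065909910}{26807}} = \left(-7524\right) \frac{26807}{20541065909910} = - \frac{33615978}{3423510984985}$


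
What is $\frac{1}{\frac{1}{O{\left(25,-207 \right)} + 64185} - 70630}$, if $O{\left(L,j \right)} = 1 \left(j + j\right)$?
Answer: $- \frac{63771}{4504145729} \approx -1.4158 \cdot 10^{-5}$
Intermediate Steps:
$O{\left(L,j \right)} = 2 j$ ($O{\left(L,j \right)} = 1 \cdot 2 j = 2 j$)
$\frac{1}{\frac{1}{O{\left(25,-207 \right)} + 64185} - 70630} = \frac{1}{\frac{1}{2 \left(-207\right) + 64185} - 70630} = \frac{1}{\frac{1}{-414 + 64185} - 70630} = \frac{1}{\frac{1}{63771} - 70630} = \frac{1}{- \frac{4504145729}{63771}} = - \frac{63771}{4504145729}$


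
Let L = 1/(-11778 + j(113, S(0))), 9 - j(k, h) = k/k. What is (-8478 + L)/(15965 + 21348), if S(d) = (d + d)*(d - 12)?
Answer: -99786061/439174010 ≈ -0.22721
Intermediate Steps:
S(d) = 2*d*(-12 + d) (S(d) = (2*d)*(-12 + d) = 2*d*(-12 + d))
j(k, h) = 8 (j(k, h) = 9 - k/k = 9 - 1*1 = 9 - 1 = 8)
L = -1/11770 (L = 1/(-11778 + 8) = 1/(-11770) = -1/11770 ≈ -8.4962e-5)
(-8478 + L)/(15965 + 21348) = (-8478 - 1/11770)/(15965 + 21348) = -99786061/11770/37313 = -99786061/11770*1/37313 = -99786061/439174010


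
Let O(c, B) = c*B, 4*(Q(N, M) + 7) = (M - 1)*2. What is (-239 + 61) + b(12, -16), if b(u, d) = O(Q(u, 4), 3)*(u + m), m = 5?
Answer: -917/2 ≈ -458.50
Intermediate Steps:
Q(N, M) = -15/2 + M/2 (Q(N, M) = -7 + ((M - 1)*2)/4 = -7 + ((-1 + M)*2)/4 = -7 + (-2 + 2*M)/4 = -7 + (-½ + M/2) = -15/2 + M/2)
O(c, B) = B*c
b(u, d) = -165/2 - 33*u/2 (b(u, d) = (3*(-15/2 + (½)*4))*(u + 5) = (3*(-15/2 + 2))*(5 + u) = (3*(-11/2))*(5 + u) = -33*(5 + u)/2 = -165/2 - 33*u/2)
(-239 + 61) + b(12, -16) = (-239 + 61) + (-165/2 - 33/2*12) = -178 + (-165/2 - 198) = -178 - 561/2 = -917/2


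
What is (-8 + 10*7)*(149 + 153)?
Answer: 18724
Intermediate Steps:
(-8 + 10*7)*(149 + 153) = (-8 + 70)*302 = 62*302 = 18724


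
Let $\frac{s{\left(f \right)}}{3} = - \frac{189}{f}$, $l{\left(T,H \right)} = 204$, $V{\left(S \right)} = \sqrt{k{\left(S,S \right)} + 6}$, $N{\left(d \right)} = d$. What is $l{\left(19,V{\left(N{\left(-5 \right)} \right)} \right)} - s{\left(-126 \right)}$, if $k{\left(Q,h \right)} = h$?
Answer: $\frac{399}{2} \approx 199.5$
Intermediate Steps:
$V{\left(S \right)} = \sqrt{6 + S}$ ($V{\left(S \right)} = \sqrt{S + 6} = \sqrt{6 + S}$)
$s{\left(f \right)} = - \frac{567}{f}$ ($s{\left(f \right)} = 3 \left(- \frac{189}{f}\right) = - \frac{567}{f}$)
$l{\left(19,V{\left(N{\left(-5 \right)} \right)} \right)} - s{\left(-126 \right)} = 204 - - \frac{567}{-126} = 204 - \left(-567\right) \left(- \frac{1}{126}\right) = 204 - \frac{9}{2} = \frac{399}{2}$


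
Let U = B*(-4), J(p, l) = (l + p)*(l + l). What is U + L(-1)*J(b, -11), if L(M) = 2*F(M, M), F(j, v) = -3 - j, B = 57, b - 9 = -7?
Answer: -1020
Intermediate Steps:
b = 2 (b = 9 - 7 = 2)
J(p, l) = 2*l*(l + p) (J(p, l) = (l + p)*(2*l) = 2*l*(l + p))
L(M) = -6 - 2*M (L(M) = 2*(-3 - M) = -6 - 2*M)
U = -228 (U = 57*(-4) = -228)
U + L(-1)*J(b, -11) = -228 + (-6 - 2*(-1))*(2*(-11)*(-11 + 2)) = -228 + (-6 + 2)*(2*(-11)*(-9)) = -228 - 4*198 = -228 - 792 = -1020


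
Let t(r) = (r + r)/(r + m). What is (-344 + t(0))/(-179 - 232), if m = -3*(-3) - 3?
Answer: 344/411 ≈ 0.83698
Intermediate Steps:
m = 6 (m = 9 - 3 = 6)
t(r) = 2*r/(6 + r) (t(r) = (r + r)/(r + 6) = (2*r)/(6 + r) = 2*r/(6 + r))
(-344 + t(0))/(-179 - 232) = (-344 + 2*0/(6 + 0))/(-179 - 232) = (-344 + 2*0/6)/(-411) = (-344 + 2*0*(1/6))*(-1/411) = (-344 + 0)*(-1/411) = -344*(-1/411) = 344/411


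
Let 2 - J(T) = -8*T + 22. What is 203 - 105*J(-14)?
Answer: 14063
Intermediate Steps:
J(T) = -20 + 8*T (J(T) = 2 - (-8*T + 22) = 2 - (22 - 8*T) = 2 + (-22 + 8*T) = -20 + 8*T)
203 - 105*J(-14) = 203 - 105*(-20 + 8*(-14)) = 203 - 105*(-20 - 112) = 203 - 105*(-132) = 203 + 13860 = 14063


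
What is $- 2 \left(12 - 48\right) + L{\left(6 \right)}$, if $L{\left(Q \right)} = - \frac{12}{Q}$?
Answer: $70$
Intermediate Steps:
$- 2 \left(12 - 48\right) + L{\left(6 \right)} = - 2 \left(12 - 48\right) - \frac{12}{6} = - 2 \left(12 - 48\right) - 2 = \left(-2\right) \left(-36\right) - 2 = 72 - 2 = 70$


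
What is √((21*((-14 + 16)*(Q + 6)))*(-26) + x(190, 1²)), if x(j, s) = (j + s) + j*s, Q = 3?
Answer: I*√9447 ≈ 97.196*I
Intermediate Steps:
x(j, s) = j + s + j*s
√((21*((-14 + 16)*(Q + 6)))*(-26) + x(190, 1²)) = √((21*((-14 + 16)*(3 + 6)))*(-26) + (190 + 1² + 190*1²)) = √((21*(2*9))*(-26) + (190 + 1 + 190*1)) = √((21*18)*(-26) + (190 + 1 + 190)) = √(378*(-26) + 381) = √(-9828 + 381) = √(-9447) = I*√9447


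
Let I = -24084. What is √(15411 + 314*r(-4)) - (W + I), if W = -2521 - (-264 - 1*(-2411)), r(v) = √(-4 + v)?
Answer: 28752 + √(15411 + 628*I*√2) ≈ 28876.0 + 3.5756*I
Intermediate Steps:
W = -4668 (W = -2521 - (-264 + 2411) = -2521 - 1*2147 = -2521 - 2147 = -4668)
√(15411 + 314*r(-4)) - (W + I) = √(15411 + 314*√(-4 - 4)) - (-4668 - 24084) = √(15411 + 314*√(-8)) - 1*(-28752) = √(15411 + 314*(2*I*√2)) + 28752 = √(15411 + 628*I*√2) + 28752 = 28752 + √(15411 + 628*I*√2)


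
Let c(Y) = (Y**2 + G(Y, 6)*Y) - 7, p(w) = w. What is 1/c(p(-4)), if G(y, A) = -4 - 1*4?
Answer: 1/41 ≈ 0.024390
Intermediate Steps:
G(y, A) = -8 (G(y, A) = -4 - 4 = -8)
c(Y) = -7 + Y**2 - 8*Y (c(Y) = (Y**2 - 8*Y) - 7 = -7 + Y**2 - 8*Y)
1/c(p(-4)) = 1/(-7 + (-4)**2 - 8*(-4)) = 1/(-7 + 16 + 32) = 1/41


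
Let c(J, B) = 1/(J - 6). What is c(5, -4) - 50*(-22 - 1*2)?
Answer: 1199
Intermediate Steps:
c(J, B) = 1/(-6 + J)
c(5, -4) - 50*(-22 - 1*2) = 1/(-6 + 5) - 50*(-22 - 1*2) = 1/(-1) - 50*(-22 - 2) = -1 - 50*(-24) = -1 + 1200 = 1199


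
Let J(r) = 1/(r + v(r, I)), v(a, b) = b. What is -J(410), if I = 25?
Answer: -1/435 ≈ -0.0022989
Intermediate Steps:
J(r) = 1/(25 + r) (J(r) = 1/(r + 25) = 1/(25 + r))
-J(410) = -1/(25 + 410) = -1/435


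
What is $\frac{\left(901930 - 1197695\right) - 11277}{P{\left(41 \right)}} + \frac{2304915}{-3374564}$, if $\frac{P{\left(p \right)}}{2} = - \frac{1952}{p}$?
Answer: $\frac{5309056209881}{1646787232} \approx 3223.9$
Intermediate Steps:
$P{\left(p \right)} = - \frac{3904}{p}$ ($P{\left(p \right)} = 2 \left(- \frac{1952}{p}\right) = - \frac{3904}{p}$)
$\frac{\left(901930 - 1197695\right) - 11277}{P{\left(41 \right)}} + \frac{2304915}{-3374564} = \frac{\left(901930 - 1197695\right) - 11277}{\left(-3904\right) \frac{1}{41}} + \frac{2304915}{-3374564} = \frac{-295765 - 11277}{\left(-3904\right) \frac{1}{41}} + 2304915 \left(- \frac{1}{3374564}\right) = - \frac{307042}{- \frac{3904}{41}} - \frac{2304915}{3374564} = \left(-307042\right) \left(- \frac{41}{3904}\right) - \frac{2304915}{3374564} = \frac{6294361}{1952} - \frac{2304915}{3374564} = \frac{5309056209881}{1646787232}$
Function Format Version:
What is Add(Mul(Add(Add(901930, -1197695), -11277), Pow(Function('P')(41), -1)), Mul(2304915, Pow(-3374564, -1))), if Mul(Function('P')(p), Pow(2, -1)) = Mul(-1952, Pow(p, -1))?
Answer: Rational(5309056209881, 1646787232) ≈ 3223.9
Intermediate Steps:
Function('P')(p) = Mul(-3904, Pow(p, -1)) (Function('P')(p) = Mul(2, Mul(-1952, Pow(p, -1))) = Mul(-3904, Pow(p, -1)))
Add(Mul(Add(Add(901930, -1197695), -11277), Pow(Function('P')(41), -1)), Mul(2304915, Pow(-3374564, -1))) = Add(Mul(Add(Add(901930, -1197695), -11277), Pow(Mul(-3904, Pow(41, -1)), -1)), Mul(2304915, Pow(-3374564, -1))) = Add(Mul(Add(-295765, -11277), Pow(Mul(-3904, Rational(1, 41)), -1)), Mul(2304915, Rational(-1, 3374564))) = Add(Mul(-307042, Pow(Rational(-3904, 41), -1)), Rational(-2304915, 3374564)) = Add(Mul(-307042, Rational(-41, 3904)), Rational(-2304915, 3374564)) = Add(Rational(6294361, 1952), Rational(-2304915, 3374564)) = Rational(5309056209881, 1646787232)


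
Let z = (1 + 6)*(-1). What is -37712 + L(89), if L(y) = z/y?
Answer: -3356375/89 ≈ -37712.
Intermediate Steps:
z = -7 (z = 7*(-1) = -7)
L(y) = -7/y
-37712 + L(89) = -37712 - 7/89 = -3356375/89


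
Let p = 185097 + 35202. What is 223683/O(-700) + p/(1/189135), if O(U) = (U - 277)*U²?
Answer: 19946884515966226317/478730000 ≈ 4.1666e+10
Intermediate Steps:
p = 220299
O(U) = U²*(-277 + U) (O(U) = (-277 + U)*U² = U²*(-277 + U))
223683/O(-700) + p/(1/189135) = 223683/(((-700)²*(-277 - 700))) + 220299/(1/189135) = 223683/((490000*(-977))) + 220299/(1/189135) = 223683/(-478730000) + 220299*189135 = 223683*(-1/478730000) + 41666251365 = -223683/478730000 + 41666251365 = 19946884515966226317/478730000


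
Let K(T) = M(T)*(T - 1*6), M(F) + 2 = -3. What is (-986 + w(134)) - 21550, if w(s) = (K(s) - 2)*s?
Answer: -108564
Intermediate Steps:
M(F) = -5 (M(F) = -2 - 3 = -5)
K(T) = 30 - 5*T (K(T) = -5*(T - 1*6) = -5*(T - 6) = -5*(-6 + T) = 30 - 5*T)
w(s) = s*(28 - 5*s) (w(s) = ((30 - 5*s) - 2)*s = (28 - 5*s)*s = s*(28 - 5*s))
(-986 + w(134)) - 21550 = (-986 + 134*(28 - 5*134)) - 21550 = (-986 + 134*(28 - 670)) - 21550 = (-986 + 134*(-642)) - 21550 = (-986 - 86028) - 21550 = -87014 - 21550 = -108564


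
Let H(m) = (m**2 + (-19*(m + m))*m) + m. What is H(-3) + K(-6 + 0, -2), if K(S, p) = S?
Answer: -342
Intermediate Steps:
H(m) = m - 37*m**2 (H(m) = (m**2 + (-38*m)*m) + m = (m**2 - 38*m**2) + m = -37*m**2 + m = m - 37*m**2)
H(-3) + K(-6 + 0, -2) = -3*(1 - 37*(-3)) + (-6 + 0) = -3*(1 + 111) - 6 = -3*112 - 6 = -336 - 6 = -342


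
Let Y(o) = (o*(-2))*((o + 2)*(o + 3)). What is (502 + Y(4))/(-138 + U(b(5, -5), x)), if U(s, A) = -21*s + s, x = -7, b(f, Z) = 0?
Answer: -83/69 ≈ -1.2029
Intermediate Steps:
U(s, A) = -20*s
Y(o) = -2*o*(2 + o)*(3 + o) (Y(o) = (-2*o)*((2 + o)*(3 + o)) = -2*o*(2 + o)*(3 + o))
(502 + Y(4))/(-138 + U(b(5, -5), x)) = (502 - 2*4*(6 + 4² + 5*4))/(-138 - 20*0) = (502 - 2*4*(6 + 16 + 20))/(-138 + 0) = (502 - 2*4*42)/(-138) = (502 - 336)*(-1/138) = 166*(-1/138) = -83/69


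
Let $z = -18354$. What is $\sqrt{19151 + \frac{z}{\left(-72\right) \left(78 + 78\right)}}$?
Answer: $\frac{\sqrt{466098503}}{156} \approx 138.39$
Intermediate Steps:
$\sqrt{19151 + \frac{z}{\left(-72\right) \left(78 + 78\right)}} = \sqrt{19151 - \frac{18354}{\left(-72\right) \left(78 + 78\right)}} = \sqrt{19151 - \frac{18354}{\left(-72\right) 156}} = \sqrt{19151 - \frac{18354}{-11232}} = \sqrt{19151 - - \frac{3059}{1872}} = \sqrt{19151 + \frac{3059}{1872}} = \sqrt{\frac{35853731}{1872}} = \frac{\sqrt{466098503}}{156}$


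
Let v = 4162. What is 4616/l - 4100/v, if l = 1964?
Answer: 1394924/1021771 ≈ 1.3652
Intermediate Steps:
4616/l - 4100/v = 4616/1964 - 4100/4162 = 4616*(1/1964) - 4100*1/4162 = 1154/491 - 2050/2081 = 1394924/1021771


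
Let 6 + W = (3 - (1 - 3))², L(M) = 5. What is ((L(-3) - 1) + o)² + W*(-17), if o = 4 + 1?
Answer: -242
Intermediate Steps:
o = 5
W = 19 (W = -6 + (3 - (1 - 3))² = -6 + (3 - 1*(-2))² = -6 + (3 + 2)² = -6 + 5² = -6 + 25 = 19)
((L(-3) - 1) + o)² + W*(-17) = ((5 - 1) + 5)² + 19*(-17) = (4 + 5)² - 323 = 9² - 323 = 81 - 323 = -242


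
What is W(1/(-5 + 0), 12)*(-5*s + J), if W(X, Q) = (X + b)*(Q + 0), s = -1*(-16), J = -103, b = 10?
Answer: -107604/5 ≈ -21521.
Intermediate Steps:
s = 16
W(X, Q) = Q*(10 + X) (W(X, Q) = (X + 10)*(Q + 0) = (10 + X)*Q = Q*(10 + X))
W(1/(-5 + 0), 12)*(-5*s + J) = (12*(10 + 1/(-5 + 0)))*(-5*16 - 103) = (12*(10 + 1/(-5)))*(-80 - 103) = (12*(10 - 1/5))*(-183) = (12*(49/5))*(-183) = (588/5)*(-183) = -107604/5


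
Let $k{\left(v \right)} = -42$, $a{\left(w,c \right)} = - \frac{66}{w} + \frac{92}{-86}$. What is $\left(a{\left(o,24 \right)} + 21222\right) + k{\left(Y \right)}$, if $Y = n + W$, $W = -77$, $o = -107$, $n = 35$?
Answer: $\frac{97447096}{4601} \approx 21180.0$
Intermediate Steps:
$Y = -42$ ($Y = 35 - 77 = -42$)
$a{\left(w,c \right)} = - \frac{46}{43} - \frac{66}{w}$ ($a{\left(w,c \right)} = - \frac{66}{w} + 92 \left(- \frac{1}{86}\right) = - \frac{66}{w} - \frac{46}{43} = - \frac{46}{43} - \frac{66}{w}$)
$\left(a{\left(o,24 \right)} + 21222\right) + k{\left(Y \right)} = \left(\left(- \frac{46}{43} - \frac{66}{-107}\right) + 21222\right) - 42 = \left(\left(- \frac{46}{43} - - \frac{66}{107}\right) + 21222\right) - 42 = \left(\left(- \frac{46}{43} + \frac{66}{107}\right) + 21222\right) - 42 = \left(- \frac{2084}{4601} + 21222\right) - 42 = \frac{97640338}{4601} - 42 = \frac{97447096}{4601}$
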